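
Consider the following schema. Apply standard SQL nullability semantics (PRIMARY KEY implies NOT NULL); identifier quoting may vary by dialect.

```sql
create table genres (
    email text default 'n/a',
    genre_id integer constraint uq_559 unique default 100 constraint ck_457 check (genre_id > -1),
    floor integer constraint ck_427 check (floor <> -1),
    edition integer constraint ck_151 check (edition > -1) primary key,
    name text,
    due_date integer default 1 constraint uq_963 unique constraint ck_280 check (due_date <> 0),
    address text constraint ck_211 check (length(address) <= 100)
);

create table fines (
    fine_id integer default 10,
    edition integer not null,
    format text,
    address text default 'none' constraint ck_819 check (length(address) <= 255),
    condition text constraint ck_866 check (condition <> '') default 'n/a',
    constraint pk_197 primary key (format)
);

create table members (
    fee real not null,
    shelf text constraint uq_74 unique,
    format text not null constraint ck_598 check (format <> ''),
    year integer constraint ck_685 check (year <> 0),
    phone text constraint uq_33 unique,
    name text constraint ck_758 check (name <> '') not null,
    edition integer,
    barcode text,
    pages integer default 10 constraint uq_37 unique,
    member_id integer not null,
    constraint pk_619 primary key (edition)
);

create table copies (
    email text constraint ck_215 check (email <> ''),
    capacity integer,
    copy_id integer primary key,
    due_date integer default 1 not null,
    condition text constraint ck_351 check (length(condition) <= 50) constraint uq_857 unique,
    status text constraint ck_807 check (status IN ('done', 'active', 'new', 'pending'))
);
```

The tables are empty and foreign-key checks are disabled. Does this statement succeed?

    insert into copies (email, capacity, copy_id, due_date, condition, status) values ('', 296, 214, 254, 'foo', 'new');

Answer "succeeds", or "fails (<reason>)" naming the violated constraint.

The value '' for email violates CHECK (email <> '').

fails (CHECK on email)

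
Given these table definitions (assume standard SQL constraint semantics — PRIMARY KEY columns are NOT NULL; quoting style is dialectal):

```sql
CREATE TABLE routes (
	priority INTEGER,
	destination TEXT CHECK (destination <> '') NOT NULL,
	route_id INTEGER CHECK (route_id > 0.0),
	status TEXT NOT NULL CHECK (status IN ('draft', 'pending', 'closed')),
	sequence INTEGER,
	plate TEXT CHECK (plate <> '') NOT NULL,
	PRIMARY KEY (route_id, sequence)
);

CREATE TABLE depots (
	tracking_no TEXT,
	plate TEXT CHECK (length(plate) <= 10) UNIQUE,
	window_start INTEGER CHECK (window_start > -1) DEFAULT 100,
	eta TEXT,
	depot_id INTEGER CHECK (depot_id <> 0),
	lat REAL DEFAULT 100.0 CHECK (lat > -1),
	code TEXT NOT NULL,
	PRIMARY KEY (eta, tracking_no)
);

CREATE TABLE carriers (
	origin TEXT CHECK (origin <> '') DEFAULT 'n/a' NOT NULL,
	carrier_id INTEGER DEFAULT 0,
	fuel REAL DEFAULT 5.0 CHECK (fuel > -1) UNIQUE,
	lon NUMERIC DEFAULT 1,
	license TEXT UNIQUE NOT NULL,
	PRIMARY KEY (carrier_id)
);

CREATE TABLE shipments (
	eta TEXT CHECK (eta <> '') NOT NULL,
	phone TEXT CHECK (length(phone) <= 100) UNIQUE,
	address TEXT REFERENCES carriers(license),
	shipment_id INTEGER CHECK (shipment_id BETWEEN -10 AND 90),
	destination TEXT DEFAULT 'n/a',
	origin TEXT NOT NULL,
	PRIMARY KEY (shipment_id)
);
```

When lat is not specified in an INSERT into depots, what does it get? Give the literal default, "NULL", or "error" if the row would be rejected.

100.0

lat has an explicit DEFAULT 100.0.
When the column is omitted from an INSERT, that default is used.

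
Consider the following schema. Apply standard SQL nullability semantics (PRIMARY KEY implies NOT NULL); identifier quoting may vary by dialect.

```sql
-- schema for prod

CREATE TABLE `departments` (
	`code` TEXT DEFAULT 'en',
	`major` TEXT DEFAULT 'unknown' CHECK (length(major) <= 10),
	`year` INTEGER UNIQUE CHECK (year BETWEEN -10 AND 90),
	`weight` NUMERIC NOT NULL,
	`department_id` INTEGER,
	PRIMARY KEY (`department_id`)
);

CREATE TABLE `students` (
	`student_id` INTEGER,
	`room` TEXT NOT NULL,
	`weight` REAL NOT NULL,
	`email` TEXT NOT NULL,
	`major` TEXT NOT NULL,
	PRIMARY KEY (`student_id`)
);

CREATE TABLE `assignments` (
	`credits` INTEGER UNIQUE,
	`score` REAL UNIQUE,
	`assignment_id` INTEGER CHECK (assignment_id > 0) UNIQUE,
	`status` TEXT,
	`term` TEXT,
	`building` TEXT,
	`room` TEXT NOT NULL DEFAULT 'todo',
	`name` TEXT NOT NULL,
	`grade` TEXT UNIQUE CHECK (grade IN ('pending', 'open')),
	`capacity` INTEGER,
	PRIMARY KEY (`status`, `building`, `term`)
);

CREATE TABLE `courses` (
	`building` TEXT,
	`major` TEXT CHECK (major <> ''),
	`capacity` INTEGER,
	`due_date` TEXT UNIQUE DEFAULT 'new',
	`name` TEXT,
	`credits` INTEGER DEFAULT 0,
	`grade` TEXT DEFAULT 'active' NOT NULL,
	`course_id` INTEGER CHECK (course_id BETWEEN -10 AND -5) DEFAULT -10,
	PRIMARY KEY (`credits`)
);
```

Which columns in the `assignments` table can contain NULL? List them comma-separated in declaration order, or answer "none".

credits, score, assignment_id, grade, capacity

- credits: UNIQUE does not imply NOT NULL → nullable.
- score: UNIQUE does not imply NOT NULL → nullable.
- assignment_id: CHECK does not forbid NULL (a CHECK constraint passes when its expression is NULL) → nullable.
- status: part of the PRIMARY KEY, which implies NOT NULL → not nullable.
- term: part of the PRIMARY KEY, which implies NOT NULL → not nullable.
- building: part of the PRIMARY KEY, which implies NOT NULL → not nullable.
- room: declared NOT NULL → not nullable.
- name: declared NOT NULL → not nullable.
- grade: CHECK does not forbid NULL (a CHECK constraint passes when its expression is NULL) → nullable.
- capacity: no NOT NULL constraint applies → nullable.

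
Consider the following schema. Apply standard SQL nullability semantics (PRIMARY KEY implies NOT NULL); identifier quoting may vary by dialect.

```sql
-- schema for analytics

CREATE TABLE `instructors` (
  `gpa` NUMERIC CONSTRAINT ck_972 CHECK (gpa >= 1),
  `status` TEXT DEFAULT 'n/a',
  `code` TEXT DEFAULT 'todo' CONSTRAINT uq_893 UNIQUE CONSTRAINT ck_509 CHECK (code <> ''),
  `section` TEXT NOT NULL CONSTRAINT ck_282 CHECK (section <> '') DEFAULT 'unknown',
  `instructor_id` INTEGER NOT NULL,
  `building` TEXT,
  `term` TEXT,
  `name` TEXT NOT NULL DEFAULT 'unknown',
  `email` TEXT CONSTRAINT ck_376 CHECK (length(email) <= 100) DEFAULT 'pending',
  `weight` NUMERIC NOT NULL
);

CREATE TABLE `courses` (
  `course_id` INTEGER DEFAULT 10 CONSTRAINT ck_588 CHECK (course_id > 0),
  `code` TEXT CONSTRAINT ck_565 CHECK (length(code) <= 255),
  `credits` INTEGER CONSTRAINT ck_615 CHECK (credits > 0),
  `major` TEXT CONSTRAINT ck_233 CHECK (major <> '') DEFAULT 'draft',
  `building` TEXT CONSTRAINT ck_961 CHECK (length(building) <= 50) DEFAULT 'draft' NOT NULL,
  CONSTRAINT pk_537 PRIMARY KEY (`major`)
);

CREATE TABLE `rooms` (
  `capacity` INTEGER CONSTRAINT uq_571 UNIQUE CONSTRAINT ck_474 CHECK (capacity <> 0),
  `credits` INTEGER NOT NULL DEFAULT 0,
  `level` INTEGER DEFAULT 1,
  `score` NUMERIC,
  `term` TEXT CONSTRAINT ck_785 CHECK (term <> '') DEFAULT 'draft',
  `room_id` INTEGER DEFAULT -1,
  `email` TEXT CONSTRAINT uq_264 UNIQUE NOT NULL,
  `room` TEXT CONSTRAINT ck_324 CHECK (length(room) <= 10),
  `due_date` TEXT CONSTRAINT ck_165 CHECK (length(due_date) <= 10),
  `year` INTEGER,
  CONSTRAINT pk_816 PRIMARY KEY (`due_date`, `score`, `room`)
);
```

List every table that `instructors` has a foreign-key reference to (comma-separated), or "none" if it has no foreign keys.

none

No column in instructors has a REFERENCES clause.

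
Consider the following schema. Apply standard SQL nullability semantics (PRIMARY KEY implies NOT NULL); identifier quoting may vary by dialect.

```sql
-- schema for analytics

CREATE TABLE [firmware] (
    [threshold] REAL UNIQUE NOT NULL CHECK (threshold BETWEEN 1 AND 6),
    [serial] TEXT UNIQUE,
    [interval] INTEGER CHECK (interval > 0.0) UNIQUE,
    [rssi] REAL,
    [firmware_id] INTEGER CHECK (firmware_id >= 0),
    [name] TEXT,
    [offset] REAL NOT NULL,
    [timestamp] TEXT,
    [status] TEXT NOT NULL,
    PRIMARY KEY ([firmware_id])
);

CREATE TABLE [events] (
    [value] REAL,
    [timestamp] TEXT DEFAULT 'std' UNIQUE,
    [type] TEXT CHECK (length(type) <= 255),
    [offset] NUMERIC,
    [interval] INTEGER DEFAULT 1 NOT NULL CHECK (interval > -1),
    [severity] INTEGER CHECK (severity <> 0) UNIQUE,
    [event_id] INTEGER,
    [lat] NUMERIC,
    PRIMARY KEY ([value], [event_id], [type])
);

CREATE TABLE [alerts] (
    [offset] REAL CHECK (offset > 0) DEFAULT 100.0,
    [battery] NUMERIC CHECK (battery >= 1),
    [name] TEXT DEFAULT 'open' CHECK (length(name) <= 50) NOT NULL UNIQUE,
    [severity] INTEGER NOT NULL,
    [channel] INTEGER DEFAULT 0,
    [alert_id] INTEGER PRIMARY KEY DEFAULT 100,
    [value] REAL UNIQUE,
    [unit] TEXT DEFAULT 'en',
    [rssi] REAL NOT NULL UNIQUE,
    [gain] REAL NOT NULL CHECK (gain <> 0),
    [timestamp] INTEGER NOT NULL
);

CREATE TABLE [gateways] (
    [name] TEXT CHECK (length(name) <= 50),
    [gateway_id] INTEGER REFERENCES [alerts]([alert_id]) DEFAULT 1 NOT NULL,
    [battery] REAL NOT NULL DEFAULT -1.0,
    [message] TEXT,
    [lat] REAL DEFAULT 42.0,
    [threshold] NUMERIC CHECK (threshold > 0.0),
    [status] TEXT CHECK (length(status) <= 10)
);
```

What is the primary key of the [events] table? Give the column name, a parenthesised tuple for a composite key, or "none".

(value, event_id, type)

A table-level PRIMARY KEY clause names 3 columns: value, event_id, type.
This is a composite key — the combination is unique, not each column individually.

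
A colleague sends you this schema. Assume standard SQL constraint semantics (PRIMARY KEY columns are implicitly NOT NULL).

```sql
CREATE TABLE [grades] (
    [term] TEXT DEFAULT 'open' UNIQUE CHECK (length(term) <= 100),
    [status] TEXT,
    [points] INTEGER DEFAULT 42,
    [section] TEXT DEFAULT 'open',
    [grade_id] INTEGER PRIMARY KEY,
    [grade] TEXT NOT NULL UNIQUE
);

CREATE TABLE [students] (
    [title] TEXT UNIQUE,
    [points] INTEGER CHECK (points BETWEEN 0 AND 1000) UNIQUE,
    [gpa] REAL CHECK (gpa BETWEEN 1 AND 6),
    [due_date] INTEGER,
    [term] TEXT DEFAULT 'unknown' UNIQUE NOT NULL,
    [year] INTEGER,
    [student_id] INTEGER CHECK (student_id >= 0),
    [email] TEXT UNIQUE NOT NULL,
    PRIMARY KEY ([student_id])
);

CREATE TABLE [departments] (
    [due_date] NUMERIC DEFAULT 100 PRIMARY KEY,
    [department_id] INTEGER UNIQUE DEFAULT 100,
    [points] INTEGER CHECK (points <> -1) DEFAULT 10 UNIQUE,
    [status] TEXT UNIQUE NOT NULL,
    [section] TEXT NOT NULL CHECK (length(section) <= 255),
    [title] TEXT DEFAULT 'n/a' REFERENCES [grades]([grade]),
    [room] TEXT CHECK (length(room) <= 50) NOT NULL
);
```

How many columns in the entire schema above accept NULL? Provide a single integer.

grades: 4 nullable (term, status, points, section — PK (grade_id) and explicit NOT NULL columns excluded).
students: 5 nullable (title, points, gpa, due_date, year — PK (student_id) and explicit NOT NULL columns excluded).
departments: 3 nullable (department_id, points, title — PK (due_date) and explicit NOT NULL columns excluded).
Total: 4 + 5 + 3 = 12.

12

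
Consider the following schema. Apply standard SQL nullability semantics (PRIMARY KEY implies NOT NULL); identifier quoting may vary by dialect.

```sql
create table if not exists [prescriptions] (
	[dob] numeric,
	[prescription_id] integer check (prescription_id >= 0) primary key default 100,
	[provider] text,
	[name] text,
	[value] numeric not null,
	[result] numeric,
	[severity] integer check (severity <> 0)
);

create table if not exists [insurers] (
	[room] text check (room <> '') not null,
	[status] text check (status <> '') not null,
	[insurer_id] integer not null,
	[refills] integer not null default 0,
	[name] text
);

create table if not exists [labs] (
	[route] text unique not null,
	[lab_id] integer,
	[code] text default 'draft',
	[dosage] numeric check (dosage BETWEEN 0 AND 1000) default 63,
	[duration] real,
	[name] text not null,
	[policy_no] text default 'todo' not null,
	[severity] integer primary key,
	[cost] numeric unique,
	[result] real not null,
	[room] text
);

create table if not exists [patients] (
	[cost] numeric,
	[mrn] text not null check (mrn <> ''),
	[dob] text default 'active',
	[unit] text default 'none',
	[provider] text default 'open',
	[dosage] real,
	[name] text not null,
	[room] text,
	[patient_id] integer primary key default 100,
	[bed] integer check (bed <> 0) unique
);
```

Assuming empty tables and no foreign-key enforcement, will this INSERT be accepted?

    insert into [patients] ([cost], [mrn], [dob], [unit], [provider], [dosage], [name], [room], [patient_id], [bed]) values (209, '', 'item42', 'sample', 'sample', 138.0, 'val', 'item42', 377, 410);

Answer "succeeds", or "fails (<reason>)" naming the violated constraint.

fails (CHECK on mrn)

The value '' for mrn violates CHECK (mrn <> '').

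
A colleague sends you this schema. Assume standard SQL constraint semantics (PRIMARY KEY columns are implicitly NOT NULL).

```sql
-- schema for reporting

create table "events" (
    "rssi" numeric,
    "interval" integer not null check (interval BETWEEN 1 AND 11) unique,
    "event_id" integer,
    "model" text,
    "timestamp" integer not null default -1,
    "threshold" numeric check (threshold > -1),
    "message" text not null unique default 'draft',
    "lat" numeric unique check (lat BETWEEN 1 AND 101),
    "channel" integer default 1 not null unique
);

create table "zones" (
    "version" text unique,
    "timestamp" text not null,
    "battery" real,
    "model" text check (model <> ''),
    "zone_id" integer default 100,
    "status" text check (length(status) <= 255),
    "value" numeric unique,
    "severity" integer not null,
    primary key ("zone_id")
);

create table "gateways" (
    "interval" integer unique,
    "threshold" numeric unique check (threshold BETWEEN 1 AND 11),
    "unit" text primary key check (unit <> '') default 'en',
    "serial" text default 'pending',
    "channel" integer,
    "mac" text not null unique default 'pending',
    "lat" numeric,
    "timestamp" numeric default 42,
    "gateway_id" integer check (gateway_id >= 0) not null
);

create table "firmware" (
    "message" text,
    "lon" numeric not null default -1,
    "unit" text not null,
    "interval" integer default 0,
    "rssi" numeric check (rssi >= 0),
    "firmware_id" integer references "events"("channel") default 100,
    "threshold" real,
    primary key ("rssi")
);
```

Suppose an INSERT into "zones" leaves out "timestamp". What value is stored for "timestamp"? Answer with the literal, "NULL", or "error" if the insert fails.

error

timestamp has no DEFAULT clause.
Omitting it would insert NULL, but it is declared NOT NULL, so the INSERT fails.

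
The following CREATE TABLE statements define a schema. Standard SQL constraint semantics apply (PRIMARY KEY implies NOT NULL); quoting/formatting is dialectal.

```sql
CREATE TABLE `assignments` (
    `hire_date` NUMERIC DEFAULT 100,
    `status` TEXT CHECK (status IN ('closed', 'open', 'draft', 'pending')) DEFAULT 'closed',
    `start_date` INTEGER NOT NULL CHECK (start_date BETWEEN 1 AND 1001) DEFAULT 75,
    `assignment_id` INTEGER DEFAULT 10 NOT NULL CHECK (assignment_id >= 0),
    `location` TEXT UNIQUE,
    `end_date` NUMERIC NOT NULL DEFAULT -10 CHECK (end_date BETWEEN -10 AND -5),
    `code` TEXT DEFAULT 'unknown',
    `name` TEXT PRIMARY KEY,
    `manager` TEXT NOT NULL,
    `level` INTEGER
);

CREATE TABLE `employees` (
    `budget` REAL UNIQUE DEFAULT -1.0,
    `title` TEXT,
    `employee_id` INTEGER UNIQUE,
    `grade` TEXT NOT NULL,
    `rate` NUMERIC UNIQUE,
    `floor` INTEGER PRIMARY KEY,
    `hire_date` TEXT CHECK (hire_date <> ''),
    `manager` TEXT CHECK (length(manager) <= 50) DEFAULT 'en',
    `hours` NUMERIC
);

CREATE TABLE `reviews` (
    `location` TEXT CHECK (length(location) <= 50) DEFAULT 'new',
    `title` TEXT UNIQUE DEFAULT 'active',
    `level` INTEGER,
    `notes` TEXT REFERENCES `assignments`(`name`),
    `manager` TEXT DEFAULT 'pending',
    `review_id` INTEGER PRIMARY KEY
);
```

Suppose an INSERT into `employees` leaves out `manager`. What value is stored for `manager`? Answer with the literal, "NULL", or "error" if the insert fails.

'en'

manager has an explicit DEFAULT 'en'.
When the column is omitted from an INSERT, that default is used.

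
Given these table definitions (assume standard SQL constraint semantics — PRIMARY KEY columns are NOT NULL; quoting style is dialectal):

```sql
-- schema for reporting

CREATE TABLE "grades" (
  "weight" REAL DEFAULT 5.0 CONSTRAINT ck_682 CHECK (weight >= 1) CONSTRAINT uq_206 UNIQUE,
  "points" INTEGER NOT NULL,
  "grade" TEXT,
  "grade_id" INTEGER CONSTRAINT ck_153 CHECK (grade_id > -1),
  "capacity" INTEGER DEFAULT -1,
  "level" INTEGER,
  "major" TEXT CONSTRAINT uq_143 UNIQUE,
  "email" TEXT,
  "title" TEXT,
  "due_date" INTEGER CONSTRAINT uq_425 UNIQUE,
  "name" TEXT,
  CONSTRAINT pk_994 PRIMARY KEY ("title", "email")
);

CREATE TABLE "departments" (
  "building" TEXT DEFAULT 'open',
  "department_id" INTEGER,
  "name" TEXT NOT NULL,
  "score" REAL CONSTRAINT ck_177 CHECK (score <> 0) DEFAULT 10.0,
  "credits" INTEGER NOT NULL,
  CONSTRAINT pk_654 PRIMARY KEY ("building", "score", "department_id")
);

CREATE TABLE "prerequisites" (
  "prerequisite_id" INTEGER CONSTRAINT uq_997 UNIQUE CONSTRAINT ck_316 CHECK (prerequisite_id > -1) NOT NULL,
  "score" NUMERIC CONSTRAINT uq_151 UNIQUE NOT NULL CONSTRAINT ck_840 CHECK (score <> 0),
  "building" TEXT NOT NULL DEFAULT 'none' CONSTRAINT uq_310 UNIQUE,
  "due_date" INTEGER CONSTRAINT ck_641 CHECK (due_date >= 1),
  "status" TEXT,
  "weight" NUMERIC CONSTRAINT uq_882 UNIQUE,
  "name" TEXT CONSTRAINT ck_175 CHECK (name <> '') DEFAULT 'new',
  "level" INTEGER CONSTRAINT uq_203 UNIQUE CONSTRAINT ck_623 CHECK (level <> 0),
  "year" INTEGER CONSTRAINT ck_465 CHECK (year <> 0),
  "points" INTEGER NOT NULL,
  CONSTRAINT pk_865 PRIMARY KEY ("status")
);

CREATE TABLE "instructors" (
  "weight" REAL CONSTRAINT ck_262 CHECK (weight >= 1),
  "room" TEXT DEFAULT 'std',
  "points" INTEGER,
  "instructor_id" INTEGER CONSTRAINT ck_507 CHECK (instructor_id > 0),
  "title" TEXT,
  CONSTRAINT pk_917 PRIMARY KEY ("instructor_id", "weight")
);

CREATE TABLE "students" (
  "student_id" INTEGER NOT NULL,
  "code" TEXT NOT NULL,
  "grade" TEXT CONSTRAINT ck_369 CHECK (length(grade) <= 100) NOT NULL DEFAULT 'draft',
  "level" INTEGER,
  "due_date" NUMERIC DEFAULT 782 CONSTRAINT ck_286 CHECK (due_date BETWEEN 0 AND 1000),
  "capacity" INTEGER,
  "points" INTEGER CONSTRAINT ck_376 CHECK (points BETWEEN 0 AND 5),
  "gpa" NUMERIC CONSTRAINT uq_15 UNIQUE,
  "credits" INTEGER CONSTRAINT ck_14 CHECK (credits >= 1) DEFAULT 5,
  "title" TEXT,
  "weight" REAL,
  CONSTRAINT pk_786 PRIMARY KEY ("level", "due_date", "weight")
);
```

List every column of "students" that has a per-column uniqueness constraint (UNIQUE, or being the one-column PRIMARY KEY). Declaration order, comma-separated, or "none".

- student_id: no UNIQUE or single-column PK constraint.
- code: no UNIQUE or single-column PK constraint.
- grade: no UNIQUE or single-column PK constraint.
- level: part of a composite PRIMARY KEY — only the tuple is unique, not this column on its own.
- due_date: part of a composite PRIMARY KEY — only the tuple is unique, not this column on its own.
- capacity: no UNIQUE or single-column PK constraint.
- points: no UNIQUE or single-column PK constraint.
- gpa: declared UNIQUE → unique.
- credits: no UNIQUE or single-column PK constraint.
- title: no UNIQUE or single-column PK constraint.
- weight: part of a composite PRIMARY KEY — only the tuple is unique, not this column on its own.

gpa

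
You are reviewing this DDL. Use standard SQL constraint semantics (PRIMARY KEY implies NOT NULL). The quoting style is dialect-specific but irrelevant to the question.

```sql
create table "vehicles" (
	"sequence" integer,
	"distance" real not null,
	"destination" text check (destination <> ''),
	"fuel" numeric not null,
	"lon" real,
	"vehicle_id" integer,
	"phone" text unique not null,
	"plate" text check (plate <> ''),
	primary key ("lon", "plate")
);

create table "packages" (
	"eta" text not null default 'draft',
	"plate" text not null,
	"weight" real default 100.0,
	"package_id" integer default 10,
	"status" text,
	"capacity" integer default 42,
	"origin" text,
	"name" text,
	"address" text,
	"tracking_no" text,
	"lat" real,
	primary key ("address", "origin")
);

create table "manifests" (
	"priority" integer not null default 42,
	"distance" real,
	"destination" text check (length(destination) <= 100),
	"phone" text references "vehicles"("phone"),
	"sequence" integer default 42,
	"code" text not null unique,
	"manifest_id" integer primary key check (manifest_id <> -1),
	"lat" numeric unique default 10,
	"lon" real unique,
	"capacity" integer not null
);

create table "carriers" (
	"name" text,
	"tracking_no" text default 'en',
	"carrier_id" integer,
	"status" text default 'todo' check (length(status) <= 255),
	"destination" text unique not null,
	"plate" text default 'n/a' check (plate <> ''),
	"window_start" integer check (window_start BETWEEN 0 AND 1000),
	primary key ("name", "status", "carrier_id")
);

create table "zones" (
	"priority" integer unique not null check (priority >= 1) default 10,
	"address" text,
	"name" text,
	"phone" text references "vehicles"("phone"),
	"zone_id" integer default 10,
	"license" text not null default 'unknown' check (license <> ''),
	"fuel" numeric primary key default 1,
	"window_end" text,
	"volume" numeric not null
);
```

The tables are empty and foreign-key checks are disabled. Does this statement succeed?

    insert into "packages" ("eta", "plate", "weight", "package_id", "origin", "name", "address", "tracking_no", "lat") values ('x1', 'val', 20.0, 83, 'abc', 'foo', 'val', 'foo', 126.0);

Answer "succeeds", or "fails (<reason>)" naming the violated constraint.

NOT NULL columns: address is supplied; eta is supplied; origin is supplied; plate is supplied.
No constraint is violated.

succeeds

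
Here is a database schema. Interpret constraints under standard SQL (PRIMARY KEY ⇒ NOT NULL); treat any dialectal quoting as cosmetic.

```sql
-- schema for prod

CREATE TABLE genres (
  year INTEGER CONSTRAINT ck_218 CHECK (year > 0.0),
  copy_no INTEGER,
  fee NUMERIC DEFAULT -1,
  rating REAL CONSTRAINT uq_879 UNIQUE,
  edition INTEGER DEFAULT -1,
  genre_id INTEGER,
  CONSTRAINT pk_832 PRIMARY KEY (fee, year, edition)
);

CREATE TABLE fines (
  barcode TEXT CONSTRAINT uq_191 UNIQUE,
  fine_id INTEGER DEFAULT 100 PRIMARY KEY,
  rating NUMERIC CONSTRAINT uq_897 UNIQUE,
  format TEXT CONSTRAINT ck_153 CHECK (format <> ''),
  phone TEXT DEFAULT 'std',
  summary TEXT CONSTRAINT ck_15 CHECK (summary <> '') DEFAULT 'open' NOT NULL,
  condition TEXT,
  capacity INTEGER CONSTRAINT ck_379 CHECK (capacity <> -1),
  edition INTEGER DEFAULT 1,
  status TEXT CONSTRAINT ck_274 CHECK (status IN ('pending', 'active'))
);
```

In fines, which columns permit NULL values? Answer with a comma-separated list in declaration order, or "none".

barcode, rating, format, phone, condition, capacity, edition, status

- barcode: UNIQUE does not imply NOT NULL → nullable.
- fine_id: part of the PRIMARY KEY, which implies NOT NULL → not nullable.
- rating: UNIQUE does not imply NOT NULL → nullable.
- format: CHECK does not forbid NULL (a CHECK constraint passes when its expression is NULL) → nullable.
- phone: DEFAULT only fills an omitted column; an explicit NULL is still allowed → nullable.
- summary: declared NOT NULL → not nullable.
- condition: no NOT NULL constraint applies → nullable.
- capacity: CHECK does not forbid NULL (a CHECK constraint passes when its expression is NULL) → nullable.
- edition: DEFAULT only fills an omitted column; an explicit NULL is still allowed → nullable.
- status: CHECK does not forbid NULL (a CHECK constraint passes when its expression is NULL) → nullable.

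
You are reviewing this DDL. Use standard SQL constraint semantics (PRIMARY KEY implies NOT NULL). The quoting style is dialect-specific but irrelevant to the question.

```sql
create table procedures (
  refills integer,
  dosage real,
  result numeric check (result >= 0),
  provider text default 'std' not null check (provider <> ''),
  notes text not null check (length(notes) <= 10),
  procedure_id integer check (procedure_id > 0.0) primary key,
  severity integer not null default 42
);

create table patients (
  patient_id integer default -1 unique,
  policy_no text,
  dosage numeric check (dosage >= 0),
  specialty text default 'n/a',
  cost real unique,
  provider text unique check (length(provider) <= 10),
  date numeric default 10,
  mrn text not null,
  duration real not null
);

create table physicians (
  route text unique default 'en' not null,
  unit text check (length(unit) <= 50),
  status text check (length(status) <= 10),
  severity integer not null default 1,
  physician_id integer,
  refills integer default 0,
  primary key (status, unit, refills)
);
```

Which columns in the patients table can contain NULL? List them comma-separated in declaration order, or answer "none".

- patient_id: UNIQUE does not imply NOT NULL → nullable.
- policy_no: no NOT NULL constraint applies → nullable.
- dosage: CHECK does not forbid NULL (a CHECK constraint passes when its expression is NULL) → nullable.
- specialty: DEFAULT only fills an omitted column; an explicit NULL is still allowed → nullable.
- cost: UNIQUE does not imply NOT NULL → nullable.
- provider: CHECK does not forbid NULL (a CHECK constraint passes when its expression is NULL) → nullable.
- date: DEFAULT only fills an omitted column; an explicit NULL is still allowed → nullable.
- mrn: declared NOT NULL → not nullable.
- duration: declared NOT NULL → not nullable.

patient_id, policy_no, dosage, specialty, cost, provider, date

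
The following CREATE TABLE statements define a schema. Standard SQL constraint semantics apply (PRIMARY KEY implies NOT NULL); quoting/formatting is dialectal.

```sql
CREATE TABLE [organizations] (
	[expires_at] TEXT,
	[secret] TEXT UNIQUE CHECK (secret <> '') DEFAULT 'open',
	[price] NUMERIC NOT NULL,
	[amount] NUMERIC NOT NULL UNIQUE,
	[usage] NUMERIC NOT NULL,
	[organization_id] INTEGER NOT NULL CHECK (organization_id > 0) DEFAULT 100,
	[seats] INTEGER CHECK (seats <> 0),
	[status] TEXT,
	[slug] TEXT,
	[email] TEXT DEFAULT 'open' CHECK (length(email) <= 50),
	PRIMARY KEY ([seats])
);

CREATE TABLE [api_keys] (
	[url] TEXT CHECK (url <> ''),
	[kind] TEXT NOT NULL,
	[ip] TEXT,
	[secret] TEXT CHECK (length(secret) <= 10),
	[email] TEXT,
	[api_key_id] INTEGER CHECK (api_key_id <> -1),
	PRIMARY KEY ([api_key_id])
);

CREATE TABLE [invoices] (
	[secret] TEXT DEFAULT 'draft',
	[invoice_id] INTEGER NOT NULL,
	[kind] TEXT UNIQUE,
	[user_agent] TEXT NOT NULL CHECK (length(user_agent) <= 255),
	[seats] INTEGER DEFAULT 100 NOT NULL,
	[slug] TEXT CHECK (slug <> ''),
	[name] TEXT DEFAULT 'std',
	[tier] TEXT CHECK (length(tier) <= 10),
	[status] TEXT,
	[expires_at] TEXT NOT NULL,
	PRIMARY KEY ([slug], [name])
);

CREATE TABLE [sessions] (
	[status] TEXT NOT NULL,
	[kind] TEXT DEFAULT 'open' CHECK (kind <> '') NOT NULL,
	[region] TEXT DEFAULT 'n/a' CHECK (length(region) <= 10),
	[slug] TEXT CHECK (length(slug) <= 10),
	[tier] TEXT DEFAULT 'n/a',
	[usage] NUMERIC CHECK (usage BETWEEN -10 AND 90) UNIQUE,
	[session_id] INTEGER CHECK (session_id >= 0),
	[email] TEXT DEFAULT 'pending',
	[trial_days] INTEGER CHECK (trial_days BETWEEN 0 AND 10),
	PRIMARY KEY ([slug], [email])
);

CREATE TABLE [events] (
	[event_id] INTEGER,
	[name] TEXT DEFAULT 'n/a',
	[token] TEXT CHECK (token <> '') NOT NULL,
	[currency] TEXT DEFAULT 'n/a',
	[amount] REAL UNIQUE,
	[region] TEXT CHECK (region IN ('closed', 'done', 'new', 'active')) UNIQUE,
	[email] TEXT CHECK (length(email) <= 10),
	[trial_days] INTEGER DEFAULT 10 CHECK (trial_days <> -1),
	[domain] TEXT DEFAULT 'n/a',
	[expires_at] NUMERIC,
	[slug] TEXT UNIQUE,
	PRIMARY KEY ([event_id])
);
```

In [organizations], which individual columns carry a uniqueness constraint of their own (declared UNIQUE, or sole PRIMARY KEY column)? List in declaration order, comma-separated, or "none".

- expires_at: no UNIQUE or single-column PK constraint.
- secret: declared UNIQUE → unique.
- price: no UNIQUE or single-column PK constraint.
- amount: declared UNIQUE → unique.
- usage: no UNIQUE or single-column PK constraint.
- organization_id: no UNIQUE or single-column PK constraint.
- seats: single-column PRIMARY KEY → unique.
- status: no UNIQUE or single-column PK constraint.
- slug: no UNIQUE or single-column PK constraint.
- email: no UNIQUE or single-column PK constraint.

secret, amount, seats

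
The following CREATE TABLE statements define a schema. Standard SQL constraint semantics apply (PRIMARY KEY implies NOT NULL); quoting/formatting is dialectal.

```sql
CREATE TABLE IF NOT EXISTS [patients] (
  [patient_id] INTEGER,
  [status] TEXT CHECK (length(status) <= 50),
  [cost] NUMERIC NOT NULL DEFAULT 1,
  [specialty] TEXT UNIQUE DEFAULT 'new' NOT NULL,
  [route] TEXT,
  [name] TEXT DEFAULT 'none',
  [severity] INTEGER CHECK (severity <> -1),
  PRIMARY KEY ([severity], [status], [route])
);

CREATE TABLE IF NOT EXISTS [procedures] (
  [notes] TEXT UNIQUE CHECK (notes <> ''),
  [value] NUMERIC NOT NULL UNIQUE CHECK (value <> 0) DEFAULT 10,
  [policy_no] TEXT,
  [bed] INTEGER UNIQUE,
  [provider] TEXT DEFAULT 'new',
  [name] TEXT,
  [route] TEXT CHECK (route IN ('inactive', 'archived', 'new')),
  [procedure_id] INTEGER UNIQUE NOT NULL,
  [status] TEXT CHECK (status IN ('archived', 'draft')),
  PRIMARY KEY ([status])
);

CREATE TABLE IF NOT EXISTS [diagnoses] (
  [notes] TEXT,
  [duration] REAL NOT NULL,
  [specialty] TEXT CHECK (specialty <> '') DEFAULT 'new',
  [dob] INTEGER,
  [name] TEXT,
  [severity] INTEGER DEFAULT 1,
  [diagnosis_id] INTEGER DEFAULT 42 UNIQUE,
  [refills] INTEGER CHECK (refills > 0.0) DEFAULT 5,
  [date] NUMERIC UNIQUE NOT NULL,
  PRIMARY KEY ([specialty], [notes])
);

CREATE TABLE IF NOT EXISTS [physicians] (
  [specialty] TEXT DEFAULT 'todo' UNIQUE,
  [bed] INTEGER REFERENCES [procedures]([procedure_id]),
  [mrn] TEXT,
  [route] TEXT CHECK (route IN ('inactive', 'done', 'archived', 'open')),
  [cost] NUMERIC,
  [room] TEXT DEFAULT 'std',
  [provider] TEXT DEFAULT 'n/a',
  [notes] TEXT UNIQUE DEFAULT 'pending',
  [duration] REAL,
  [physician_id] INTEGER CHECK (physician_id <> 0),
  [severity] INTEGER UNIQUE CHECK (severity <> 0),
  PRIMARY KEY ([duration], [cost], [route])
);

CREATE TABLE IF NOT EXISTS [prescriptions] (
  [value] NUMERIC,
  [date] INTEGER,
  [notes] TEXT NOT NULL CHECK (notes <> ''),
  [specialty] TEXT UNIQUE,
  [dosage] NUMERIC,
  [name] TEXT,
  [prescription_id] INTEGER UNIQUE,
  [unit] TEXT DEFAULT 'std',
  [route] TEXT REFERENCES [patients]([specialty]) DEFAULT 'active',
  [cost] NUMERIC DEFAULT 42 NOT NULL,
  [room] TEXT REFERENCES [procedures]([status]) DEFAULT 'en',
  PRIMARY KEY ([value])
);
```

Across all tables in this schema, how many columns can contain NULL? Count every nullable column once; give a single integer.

patients: 2 nullable (patient_id, name — PK (severity, status, route) and explicit NOT NULL columns excluded).
procedures: 6 nullable (notes, policy_no, bed, provider, name, route — PK (status) and explicit NOT NULL columns excluded).
diagnoses: 5 nullable (dob, name, severity, diagnosis_id, refills — PK (specialty, notes) and explicit NOT NULL columns excluded).
physicians: 8 nullable (specialty, bed, mrn, room, provider, notes, physician_id, severity — PK (duration, cost, route) and explicit NOT NULL columns excluded).
prescriptions: 8 nullable (date, specialty, dosage, name, prescription_id, unit, route, room — PK (value) and explicit NOT NULL columns excluded).
Total: 2 + 6 + 5 + 8 + 8 = 29.

29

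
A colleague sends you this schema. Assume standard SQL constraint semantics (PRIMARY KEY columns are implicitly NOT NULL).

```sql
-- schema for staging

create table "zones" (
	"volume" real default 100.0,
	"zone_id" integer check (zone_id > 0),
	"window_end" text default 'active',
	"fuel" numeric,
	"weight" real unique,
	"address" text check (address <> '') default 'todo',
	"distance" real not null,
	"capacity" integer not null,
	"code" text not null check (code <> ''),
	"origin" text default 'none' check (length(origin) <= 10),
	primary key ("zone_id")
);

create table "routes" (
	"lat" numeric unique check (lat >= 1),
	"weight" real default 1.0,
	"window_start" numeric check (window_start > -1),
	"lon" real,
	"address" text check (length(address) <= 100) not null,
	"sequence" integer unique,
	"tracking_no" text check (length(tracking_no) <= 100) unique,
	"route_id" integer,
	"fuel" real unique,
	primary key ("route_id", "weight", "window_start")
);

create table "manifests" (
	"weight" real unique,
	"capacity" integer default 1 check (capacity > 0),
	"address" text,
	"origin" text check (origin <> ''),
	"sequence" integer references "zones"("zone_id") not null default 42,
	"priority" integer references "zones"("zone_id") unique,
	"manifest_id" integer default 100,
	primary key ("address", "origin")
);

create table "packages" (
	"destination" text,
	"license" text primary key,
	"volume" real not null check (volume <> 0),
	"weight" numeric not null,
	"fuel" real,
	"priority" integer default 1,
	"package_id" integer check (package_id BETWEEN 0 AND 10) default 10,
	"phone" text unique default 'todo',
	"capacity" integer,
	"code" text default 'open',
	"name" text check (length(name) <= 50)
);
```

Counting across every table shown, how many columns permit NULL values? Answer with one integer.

23

zones: 6 nullable (volume, window_end, fuel, weight, address, origin — PK (zone_id) and explicit NOT NULL columns excluded).
routes: 5 nullable (lat, lon, sequence, tracking_no, fuel — PK (route_id, weight, window_start) and explicit NOT NULL columns excluded).
manifests: 4 nullable (weight, capacity, priority, manifest_id — PK (address, origin) and explicit NOT NULL columns excluded).
packages: 8 nullable (destination, fuel, priority, package_id, phone, capacity, code, name — PK (license) and explicit NOT NULL columns excluded).
Total: 6 + 5 + 4 + 8 = 23.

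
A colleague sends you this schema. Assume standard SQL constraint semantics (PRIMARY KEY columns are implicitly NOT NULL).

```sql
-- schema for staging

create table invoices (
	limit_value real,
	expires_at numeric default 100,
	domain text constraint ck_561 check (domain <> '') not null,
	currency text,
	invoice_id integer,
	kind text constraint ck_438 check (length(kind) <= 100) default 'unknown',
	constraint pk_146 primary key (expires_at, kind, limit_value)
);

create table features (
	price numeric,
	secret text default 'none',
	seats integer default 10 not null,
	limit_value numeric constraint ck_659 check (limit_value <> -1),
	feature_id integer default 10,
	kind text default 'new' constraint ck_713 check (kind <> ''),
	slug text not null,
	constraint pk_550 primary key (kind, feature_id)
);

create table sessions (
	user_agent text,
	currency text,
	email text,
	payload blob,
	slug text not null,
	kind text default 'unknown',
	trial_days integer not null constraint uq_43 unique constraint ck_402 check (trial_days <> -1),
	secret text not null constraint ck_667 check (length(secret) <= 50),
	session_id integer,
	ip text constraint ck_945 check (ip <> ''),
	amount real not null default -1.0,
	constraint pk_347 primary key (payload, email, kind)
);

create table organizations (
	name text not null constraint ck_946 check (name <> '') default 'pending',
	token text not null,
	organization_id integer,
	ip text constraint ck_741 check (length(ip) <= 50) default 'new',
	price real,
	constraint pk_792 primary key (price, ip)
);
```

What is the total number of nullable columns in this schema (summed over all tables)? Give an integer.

invoices: 2 nullable (currency, invoice_id — PK (expires_at, kind, limit_value) and explicit NOT NULL columns excluded).
features: 3 nullable (price, secret, limit_value — PK (kind, feature_id) and explicit NOT NULL columns excluded).
sessions: 4 nullable (user_agent, currency, session_id, ip — PK (payload, email, kind) and explicit NOT NULL columns excluded).
organizations: 1 nullable (organization_id — PK (price, ip) and explicit NOT NULL columns excluded).
Total: 2 + 3 + 4 + 1 = 10.

10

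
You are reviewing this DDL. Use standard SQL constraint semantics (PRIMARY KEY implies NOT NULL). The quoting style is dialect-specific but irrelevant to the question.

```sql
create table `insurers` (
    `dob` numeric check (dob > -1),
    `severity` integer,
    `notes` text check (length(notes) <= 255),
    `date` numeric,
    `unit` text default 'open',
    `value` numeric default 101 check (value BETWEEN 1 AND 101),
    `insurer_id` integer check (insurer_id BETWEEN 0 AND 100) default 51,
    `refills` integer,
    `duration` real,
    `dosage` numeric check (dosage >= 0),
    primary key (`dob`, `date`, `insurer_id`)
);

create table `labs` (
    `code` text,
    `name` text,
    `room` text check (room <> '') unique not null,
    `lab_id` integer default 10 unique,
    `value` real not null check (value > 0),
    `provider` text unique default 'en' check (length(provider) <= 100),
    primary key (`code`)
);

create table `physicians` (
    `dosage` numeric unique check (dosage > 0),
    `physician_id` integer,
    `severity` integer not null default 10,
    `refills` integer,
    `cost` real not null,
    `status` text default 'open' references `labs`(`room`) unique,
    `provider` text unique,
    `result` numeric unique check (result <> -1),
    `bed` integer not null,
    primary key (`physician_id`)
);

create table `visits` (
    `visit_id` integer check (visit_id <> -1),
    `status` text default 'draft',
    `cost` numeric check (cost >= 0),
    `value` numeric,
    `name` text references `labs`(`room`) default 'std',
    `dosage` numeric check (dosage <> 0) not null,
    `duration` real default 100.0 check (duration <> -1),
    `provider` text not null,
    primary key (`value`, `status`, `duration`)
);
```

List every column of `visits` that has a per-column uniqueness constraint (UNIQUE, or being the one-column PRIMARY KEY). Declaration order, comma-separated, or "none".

none

- visit_id: no UNIQUE or single-column PK constraint.
- status: part of a composite PRIMARY KEY — only the tuple is unique, not this column on its own.
- cost: no UNIQUE or single-column PK constraint.
- value: part of a composite PRIMARY KEY — only the tuple is unique, not this column on its own.
- name: no UNIQUE or single-column PK constraint.
- dosage: no UNIQUE or single-column PK constraint.
- duration: part of a composite PRIMARY KEY — only the tuple is unique, not this column on its own.
- provider: no UNIQUE or single-column PK constraint.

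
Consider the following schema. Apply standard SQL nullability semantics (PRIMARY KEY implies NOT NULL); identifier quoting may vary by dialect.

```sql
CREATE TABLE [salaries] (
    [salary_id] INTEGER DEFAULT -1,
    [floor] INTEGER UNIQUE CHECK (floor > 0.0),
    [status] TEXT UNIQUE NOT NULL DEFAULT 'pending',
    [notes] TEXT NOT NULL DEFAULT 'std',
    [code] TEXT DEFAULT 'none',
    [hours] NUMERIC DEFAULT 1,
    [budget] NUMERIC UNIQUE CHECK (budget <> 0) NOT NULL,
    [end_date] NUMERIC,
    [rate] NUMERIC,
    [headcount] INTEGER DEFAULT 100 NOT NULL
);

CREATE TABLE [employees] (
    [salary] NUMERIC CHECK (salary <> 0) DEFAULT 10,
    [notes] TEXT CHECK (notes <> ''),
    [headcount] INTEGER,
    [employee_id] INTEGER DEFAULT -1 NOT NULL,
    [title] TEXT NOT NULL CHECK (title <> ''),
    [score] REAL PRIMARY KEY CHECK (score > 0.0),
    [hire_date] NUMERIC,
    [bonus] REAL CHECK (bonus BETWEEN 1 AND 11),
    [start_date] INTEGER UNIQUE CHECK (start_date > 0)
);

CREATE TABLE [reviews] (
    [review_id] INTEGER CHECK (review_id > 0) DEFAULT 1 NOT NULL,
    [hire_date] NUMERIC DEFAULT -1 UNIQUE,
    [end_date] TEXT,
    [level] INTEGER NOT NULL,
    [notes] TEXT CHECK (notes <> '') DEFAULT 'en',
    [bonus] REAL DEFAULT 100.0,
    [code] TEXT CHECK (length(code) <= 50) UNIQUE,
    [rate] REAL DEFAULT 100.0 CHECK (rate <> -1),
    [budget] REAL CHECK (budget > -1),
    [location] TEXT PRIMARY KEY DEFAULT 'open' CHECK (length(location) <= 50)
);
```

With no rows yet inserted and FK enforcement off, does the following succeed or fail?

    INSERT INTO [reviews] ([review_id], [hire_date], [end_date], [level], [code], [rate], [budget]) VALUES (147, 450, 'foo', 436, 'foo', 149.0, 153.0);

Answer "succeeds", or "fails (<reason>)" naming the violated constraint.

NOT NULL columns: level is supplied; location defaults to 'open'; review_id is supplied.
CHECK constraints: 147 satisfies (review_id > 0); 'foo' satisfies (length(code) <= 50); 149.0 satisfies (rate <> -1); 153.0 satisfies (budget > -1).
No constraint is violated.

succeeds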